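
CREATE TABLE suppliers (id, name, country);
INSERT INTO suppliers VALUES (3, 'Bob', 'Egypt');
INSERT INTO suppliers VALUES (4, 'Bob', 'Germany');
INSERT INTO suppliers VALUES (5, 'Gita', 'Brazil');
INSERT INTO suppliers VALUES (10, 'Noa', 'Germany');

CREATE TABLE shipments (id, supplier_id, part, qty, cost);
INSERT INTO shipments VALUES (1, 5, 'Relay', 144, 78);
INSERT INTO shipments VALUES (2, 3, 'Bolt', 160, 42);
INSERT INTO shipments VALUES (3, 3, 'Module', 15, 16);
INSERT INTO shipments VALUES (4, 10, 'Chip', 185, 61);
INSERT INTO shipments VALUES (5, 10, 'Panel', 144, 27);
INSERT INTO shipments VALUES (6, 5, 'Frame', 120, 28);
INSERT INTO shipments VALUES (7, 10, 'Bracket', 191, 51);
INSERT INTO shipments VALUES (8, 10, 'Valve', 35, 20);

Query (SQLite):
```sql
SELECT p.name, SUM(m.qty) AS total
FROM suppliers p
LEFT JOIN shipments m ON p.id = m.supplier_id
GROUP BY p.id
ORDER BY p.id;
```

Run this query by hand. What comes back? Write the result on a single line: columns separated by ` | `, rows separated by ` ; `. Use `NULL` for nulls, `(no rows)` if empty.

LEFT JOIN keeps every suppliers row; unmatched ones get NULL for shipments columns.
Group by suppliers.id and compute SUM(m.qty). SUM over an all-NULL group is NULL.
  3: ids {2, 3} → SUM(m.qty)=175
  4: ids {—} → SUM(m.qty)=NULL
  5: ids {1, 6} → SUM(m.qty)=264
  10: ids {4, 5, 7, 8} → SUM(m.qty)=555

Bob | 175 ; Bob | NULL ; Gita | 264 ; Noa | 555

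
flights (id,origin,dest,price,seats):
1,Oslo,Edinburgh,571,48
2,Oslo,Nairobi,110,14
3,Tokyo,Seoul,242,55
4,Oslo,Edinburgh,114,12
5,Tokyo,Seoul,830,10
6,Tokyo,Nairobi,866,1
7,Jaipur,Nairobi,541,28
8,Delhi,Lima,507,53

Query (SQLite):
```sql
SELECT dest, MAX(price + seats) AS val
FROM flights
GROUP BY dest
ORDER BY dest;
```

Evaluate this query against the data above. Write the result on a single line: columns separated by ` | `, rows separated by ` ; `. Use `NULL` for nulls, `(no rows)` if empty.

Edinburgh | 619 ; Lima | 560 ; Nairobi | 867 ; Seoul | 840

For each row compute price + seats.
Group by dest; take MAX of the expression per group.
  Edinburgh: ids {1, 4} → MAX(price + seats)=619
  Lima: ids {8} → MAX(price + seats)=560
  Nairobi: ids {2, 6, 7} → MAX(price + seats)=867
  Seoul: ids {3, 5} → MAX(price + seats)=840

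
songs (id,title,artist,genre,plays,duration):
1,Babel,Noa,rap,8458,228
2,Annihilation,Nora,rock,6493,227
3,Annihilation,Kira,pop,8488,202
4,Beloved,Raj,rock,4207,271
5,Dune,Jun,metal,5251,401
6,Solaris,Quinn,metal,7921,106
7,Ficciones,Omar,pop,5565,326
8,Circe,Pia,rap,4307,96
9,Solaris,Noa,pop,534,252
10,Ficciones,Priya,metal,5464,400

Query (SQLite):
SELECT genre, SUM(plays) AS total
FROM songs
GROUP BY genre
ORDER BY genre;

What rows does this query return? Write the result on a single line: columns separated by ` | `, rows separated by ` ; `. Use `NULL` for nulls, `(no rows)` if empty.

metal | 18636 ; pop | 14587 ; rap | 12765 ; rock | 10700

Partition songs by genre; compute SUM(plays) within each group.
  metal: ids {5, 6, 10} → SUM(plays)=18636
  pop: ids {3, 7, 9} → SUM(plays)=14587
  rap: ids {1, 8} → SUM(plays)=12765
  rock: ids {2, 4} → SUM(plays)=10700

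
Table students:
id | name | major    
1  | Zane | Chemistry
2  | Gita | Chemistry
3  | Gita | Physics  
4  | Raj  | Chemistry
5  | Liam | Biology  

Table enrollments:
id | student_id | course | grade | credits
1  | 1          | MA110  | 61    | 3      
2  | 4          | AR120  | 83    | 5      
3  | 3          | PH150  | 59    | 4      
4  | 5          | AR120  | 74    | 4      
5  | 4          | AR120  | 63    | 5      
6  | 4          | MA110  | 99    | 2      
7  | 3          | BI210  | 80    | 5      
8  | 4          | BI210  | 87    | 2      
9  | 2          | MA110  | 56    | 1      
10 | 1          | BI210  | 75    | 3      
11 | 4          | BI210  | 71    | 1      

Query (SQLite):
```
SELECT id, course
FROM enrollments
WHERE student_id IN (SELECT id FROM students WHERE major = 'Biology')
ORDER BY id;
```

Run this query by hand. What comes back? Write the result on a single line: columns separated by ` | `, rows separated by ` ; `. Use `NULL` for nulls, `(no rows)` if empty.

4 | AR120

Inner query: students.id where major = 'Biology'.
Outer: keep enrollments rows whose student_id is in that set.
Inner query → {5}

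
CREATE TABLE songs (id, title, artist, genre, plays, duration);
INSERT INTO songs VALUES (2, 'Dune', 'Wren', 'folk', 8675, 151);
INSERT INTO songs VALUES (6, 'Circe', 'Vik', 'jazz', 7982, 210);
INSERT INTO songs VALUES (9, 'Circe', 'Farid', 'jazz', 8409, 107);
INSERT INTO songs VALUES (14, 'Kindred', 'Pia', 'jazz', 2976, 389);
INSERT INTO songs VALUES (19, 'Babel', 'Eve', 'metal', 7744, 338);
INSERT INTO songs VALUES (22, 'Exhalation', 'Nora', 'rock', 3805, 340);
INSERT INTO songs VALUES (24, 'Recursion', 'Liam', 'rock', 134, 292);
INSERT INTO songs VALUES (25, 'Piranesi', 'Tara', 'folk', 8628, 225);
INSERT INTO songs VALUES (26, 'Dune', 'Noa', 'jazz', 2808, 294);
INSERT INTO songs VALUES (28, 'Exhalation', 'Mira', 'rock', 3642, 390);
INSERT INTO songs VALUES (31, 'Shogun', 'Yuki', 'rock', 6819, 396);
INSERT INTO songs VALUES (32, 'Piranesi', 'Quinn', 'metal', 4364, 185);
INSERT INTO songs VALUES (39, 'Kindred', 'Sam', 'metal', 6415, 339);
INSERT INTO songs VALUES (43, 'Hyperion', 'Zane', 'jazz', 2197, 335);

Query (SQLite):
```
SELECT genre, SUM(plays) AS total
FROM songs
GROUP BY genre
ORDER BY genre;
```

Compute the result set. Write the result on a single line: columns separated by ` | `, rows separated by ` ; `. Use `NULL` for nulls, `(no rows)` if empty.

folk | 17303 ; jazz | 24372 ; metal | 18523 ; rock | 14400

Partition songs by genre; compute SUM(plays) within each group.
  folk: ids {2, 25} → SUM(plays)=17303
  jazz: ids {6, 9, 14, 26, 43} → SUM(plays)=24372
  metal: ids {19, 32, 39} → SUM(plays)=18523
  rock: ids {22, 24, 28, 31} → SUM(plays)=14400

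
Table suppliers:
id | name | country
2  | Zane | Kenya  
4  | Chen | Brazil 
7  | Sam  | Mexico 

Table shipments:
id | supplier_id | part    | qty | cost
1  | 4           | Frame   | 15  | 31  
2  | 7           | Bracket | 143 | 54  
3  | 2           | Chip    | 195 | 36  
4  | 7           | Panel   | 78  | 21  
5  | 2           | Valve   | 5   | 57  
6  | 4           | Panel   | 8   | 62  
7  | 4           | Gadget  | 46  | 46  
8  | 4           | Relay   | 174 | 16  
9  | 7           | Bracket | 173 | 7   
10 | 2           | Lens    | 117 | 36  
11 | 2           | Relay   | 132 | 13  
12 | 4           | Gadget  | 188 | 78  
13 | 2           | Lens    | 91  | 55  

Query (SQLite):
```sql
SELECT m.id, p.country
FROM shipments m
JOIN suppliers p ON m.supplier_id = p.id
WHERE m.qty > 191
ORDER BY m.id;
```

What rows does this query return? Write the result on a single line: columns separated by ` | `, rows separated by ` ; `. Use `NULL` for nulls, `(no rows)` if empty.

3 | Kenya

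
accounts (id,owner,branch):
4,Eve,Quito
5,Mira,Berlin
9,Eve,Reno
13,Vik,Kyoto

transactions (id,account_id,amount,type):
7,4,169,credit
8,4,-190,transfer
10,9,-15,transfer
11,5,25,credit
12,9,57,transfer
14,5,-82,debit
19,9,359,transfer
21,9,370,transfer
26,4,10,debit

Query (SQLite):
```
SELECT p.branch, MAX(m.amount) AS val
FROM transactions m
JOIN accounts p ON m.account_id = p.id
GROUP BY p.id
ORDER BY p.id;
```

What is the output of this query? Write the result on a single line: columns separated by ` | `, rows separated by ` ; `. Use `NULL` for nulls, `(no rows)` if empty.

Join each transactions row to its accounts via account_id.
Group joined rows by accounts.id; compute MAX(m.amount) per group.
  4: ids {7, 8, 26} → MAX(m.amount)=169
  5: ids {11, 14} → MAX(m.amount)=25
  9: ids {10, 12, 19, 21} → MAX(m.amount)=370

Quito | 169 ; Berlin | 25 ; Reno | 370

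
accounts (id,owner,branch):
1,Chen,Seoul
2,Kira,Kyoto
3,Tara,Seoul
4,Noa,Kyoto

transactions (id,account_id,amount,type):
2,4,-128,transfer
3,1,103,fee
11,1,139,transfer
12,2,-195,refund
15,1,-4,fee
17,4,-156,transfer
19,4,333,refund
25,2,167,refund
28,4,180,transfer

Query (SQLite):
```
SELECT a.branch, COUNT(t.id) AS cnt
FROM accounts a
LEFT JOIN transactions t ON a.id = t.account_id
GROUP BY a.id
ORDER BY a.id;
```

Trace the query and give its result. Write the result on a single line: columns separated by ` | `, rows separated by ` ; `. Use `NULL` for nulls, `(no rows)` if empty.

Seoul | 3 ; Kyoto | 2 ; Seoul | 0 ; Kyoto | 4

LEFT JOIN keeps every accounts row; unmatched ones get NULL for transactions columns.
Group by accounts.id and compute COUNT(t.id). COUNT(col) of an all-NULL group is 0.
  1: ids {3, 11, 15} → COUNT(t.id)=3
  2: ids {12, 25} → COUNT(t.id)=2
  3: ids {—} → COUNT(t.id)=0
  4: ids {2, 17, 19, 28} → COUNT(t.id)=4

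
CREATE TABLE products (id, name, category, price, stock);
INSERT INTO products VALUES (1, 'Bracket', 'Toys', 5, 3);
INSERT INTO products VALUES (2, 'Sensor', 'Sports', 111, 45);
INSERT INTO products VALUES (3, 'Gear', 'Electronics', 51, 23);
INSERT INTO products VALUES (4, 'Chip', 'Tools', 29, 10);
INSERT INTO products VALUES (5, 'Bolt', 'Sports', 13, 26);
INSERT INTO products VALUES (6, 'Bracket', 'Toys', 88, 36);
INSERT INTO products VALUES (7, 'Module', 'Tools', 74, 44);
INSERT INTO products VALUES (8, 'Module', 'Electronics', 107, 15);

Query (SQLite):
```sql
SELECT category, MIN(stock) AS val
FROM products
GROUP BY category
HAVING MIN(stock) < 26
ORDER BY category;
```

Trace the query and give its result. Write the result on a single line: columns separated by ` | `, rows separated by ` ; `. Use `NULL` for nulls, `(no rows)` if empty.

Partition products by category; compute MIN(stock) within each group.
HAVING: keep groups where MIN(stock) < 26.
  Electronics: ids {3, 8} → MIN(stock)=15
  Sports: ids {2, 5} → MIN(stock)=26
  Tools: ids {4, 7} → MIN(stock)=10
  Toys: ids {1, 6} → MIN(stock)=3

Electronics | 15 ; Tools | 10 ; Toys | 3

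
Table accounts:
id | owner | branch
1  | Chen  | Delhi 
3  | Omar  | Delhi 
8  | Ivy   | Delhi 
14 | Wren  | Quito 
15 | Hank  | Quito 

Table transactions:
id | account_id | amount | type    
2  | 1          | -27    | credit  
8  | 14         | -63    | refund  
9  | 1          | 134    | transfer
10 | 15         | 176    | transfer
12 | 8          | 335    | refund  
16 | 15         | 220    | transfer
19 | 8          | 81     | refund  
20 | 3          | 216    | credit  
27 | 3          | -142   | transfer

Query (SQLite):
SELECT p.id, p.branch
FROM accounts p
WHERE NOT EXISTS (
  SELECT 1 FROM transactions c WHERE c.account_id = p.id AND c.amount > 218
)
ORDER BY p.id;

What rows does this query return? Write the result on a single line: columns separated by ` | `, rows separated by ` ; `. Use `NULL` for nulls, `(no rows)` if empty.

1 | Delhi ; 3 | Delhi ; 14 | Quito

For each accounts row, check whether any transactions with matching account_id has amount > 218.
Keep rows where that is false.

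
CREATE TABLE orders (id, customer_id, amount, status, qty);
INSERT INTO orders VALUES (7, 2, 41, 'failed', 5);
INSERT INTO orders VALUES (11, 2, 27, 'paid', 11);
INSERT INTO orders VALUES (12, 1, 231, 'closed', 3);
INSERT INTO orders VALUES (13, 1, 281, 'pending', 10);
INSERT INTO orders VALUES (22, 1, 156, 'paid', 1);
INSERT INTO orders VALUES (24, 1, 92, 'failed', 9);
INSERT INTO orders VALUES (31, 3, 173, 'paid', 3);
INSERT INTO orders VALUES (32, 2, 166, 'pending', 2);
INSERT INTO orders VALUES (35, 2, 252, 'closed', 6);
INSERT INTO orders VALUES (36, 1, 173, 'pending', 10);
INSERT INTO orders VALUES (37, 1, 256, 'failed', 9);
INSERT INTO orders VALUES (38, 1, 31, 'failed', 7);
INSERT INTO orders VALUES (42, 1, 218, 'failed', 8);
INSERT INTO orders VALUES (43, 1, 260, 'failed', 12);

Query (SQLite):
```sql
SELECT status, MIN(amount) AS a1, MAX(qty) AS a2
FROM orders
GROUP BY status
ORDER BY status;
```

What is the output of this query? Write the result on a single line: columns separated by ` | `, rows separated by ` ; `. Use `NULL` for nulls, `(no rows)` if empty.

Group orders by status.
Per group compute: MIN(amount), MAX(qty).
  closed: ids {12, 35} → MIN(amount)=231, MAX(qty)=6
  failed: ids {7, 24, 37, 38, 42, 43} → MIN(amount)=31, MAX(qty)=12
  paid: ids {11, 22, 31} → MIN(amount)=27, MAX(qty)=11
  pending: ids {13, 32, 36} → MIN(amount)=166, MAX(qty)=10

closed | 231 | 6 ; failed | 31 | 12 ; paid | 27 | 11 ; pending | 166 | 10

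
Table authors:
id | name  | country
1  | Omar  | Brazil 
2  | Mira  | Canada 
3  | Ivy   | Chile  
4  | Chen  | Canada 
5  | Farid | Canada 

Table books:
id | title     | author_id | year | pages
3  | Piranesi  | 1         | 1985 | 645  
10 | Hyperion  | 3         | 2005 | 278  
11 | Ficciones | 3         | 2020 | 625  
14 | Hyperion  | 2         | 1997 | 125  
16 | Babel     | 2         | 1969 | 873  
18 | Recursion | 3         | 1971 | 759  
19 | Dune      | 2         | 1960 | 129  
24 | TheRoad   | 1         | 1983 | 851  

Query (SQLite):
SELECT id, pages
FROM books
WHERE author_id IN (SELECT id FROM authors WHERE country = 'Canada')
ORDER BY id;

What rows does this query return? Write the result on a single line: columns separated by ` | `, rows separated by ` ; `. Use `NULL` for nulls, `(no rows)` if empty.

Inner query: authors.id where country = 'Canada'.
Outer: keep books rows whose author_id is in that set.
Inner query → {2, 4, 5}

14 | 125 ; 16 | 873 ; 19 | 129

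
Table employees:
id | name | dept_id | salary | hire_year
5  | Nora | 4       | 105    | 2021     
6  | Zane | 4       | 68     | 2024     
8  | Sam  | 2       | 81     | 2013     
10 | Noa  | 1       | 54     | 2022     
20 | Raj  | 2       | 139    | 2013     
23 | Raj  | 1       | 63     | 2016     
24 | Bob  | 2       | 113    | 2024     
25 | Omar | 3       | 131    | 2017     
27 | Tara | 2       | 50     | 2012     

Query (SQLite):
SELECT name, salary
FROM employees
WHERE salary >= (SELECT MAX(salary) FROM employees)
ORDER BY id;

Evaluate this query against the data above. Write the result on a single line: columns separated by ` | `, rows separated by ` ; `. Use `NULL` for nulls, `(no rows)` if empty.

Raj | 139

Scalar subquery: MAX(salary) over all employees rows = 139.
Keep rows where salary >= that value.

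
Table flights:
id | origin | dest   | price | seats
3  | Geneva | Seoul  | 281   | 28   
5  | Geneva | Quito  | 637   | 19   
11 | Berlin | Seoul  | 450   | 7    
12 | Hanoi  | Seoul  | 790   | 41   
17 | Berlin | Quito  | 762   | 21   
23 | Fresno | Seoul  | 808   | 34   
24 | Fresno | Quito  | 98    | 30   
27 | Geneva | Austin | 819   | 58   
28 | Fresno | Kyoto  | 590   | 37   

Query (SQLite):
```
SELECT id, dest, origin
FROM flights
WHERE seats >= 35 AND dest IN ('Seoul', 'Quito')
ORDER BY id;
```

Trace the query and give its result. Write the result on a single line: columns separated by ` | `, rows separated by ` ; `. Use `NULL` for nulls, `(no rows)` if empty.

seats >= 35: ids {12, 27, 28}
dest IN ('Seoul', 'Quito'): ids {3, 5, 11, 12, 17, 23, 24}
Combine with AND.

12 | Seoul | Hanoi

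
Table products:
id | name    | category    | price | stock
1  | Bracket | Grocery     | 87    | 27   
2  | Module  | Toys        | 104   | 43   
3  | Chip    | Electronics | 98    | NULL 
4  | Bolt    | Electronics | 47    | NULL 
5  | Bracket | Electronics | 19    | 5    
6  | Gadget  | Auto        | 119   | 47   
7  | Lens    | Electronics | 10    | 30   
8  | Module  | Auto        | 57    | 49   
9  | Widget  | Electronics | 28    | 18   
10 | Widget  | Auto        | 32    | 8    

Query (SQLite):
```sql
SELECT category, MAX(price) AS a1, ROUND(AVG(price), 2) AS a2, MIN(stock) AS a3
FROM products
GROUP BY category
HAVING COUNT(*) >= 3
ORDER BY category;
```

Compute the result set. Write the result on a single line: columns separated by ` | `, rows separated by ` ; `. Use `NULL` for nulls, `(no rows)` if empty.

Auto | 119 | 69.33 | 8 ; Electronics | 98 | 40.4 | 5

Group products by category.
Per group compute: MAX(price), ROUND(AVG(price), 2), MIN(stock).
HAVING: drop groups with fewer than 3 rows.
  Auto: ids {6, 8, 10} → MAX(price)=119, ROUND(AVG(price), 2)=69.33, MIN(stock)=8
  Electronics: ids {3, 4, 5, 7, 9} → MAX(price)=98, ROUND(AVG(price), 2)=40.4, MIN(stock)=5
  Grocery: ids {1} → MAX(price)=87, ROUND(AVG(price), 2)=87, MIN(stock)=27
  Toys: ids {2} → MAX(price)=104, ROUND(AVG(price), 2)=104, MIN(stock)=43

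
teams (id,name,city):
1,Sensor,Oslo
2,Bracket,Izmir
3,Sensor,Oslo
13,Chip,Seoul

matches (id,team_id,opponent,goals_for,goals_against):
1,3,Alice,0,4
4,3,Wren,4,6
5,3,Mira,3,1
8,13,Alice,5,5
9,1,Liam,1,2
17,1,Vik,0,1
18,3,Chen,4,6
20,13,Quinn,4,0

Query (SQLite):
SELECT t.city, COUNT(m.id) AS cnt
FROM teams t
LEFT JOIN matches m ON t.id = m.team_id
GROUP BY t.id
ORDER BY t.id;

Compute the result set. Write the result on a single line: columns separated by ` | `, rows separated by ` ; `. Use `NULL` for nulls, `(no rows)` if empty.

LEFT JOIN keeps every teams row; unmatched ones get NULL for matches columns.
Group by teams.id and compute COUNT(m.id). COUNT(col) of an all-NULL group is 0.
  1: ids {9, 17} → COUNT(m.id)=2
  2: ids {—} → COUNT(m.id)=0
  3: ids {1, 4, 5, 18} → COUNT(m.id)=4
  13: ids {8, 20} → COUNT(m.id)=2

Oslo | 2 ; Izmir | 0 ; Oslo | 4 ; Seoul | 2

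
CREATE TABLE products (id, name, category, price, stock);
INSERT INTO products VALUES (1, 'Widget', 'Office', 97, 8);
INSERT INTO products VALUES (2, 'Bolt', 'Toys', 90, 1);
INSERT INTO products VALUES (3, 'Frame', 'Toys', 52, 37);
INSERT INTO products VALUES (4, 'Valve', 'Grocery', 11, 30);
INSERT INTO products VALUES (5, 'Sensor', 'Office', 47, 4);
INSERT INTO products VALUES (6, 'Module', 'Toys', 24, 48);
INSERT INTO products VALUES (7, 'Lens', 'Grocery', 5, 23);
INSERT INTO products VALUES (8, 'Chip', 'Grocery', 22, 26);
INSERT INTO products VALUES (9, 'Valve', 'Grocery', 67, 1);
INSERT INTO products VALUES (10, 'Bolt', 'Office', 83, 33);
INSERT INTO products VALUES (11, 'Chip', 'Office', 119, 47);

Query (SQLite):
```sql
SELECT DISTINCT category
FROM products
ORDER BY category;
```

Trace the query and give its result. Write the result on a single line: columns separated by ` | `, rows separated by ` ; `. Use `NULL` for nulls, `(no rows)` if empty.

Grocery ; Office ; Toys

Collect distinct category values from products.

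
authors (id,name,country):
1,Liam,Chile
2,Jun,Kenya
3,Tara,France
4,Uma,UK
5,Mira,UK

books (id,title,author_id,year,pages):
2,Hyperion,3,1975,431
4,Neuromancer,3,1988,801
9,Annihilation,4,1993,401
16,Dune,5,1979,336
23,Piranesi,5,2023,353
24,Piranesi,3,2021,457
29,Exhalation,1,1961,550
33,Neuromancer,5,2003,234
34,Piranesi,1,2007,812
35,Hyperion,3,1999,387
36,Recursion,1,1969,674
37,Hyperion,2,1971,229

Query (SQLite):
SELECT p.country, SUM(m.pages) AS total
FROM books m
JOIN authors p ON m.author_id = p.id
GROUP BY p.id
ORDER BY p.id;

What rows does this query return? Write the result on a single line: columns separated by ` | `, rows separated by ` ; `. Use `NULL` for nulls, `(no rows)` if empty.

Chile | 2036 ; Kenya | 229 ; France | 2076 ; UK | 401 ; UK | 923

Join each books row to its authors via author_id.
Group joined rows by authors.id; compute SUM(m.pages) per group.
  1: ids {29, 34, 36} → SUM(m.pages)=2036
  2: ids {37} → SUM(m.pages)=229
  3: ids {2, 4, 24, 35} → SUM(m.pages)=2076
  4: ids {9} → SUM(m.pages)=401
  5: ids {16, 23, 33} → SUM(m.pages)=923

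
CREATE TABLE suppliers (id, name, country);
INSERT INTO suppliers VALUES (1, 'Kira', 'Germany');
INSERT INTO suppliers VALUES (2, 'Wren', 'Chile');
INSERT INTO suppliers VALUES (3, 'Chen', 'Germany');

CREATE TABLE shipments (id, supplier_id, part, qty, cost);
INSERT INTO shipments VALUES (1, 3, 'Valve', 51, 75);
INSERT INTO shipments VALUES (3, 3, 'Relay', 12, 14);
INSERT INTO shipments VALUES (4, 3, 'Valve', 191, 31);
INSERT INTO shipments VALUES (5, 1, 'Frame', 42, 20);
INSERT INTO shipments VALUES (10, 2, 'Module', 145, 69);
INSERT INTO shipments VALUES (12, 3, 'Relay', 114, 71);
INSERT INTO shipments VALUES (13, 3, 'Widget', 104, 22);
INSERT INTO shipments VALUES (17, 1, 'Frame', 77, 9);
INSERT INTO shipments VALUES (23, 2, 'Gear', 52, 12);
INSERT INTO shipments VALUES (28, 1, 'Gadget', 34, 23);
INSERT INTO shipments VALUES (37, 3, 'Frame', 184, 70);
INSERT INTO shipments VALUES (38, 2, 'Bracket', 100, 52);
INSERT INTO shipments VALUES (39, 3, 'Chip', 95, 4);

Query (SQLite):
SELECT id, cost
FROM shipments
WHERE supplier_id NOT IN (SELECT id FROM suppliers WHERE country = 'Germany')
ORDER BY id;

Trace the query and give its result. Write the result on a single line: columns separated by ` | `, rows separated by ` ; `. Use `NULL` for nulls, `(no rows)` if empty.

10 | 69 ; 23 | 12 ; 38 | 52

Inner query: suppliers.id where country = 'Germany'.
Outer: keep shipments rows whose supplier_id is not in that set.
Inner query → {1, 3}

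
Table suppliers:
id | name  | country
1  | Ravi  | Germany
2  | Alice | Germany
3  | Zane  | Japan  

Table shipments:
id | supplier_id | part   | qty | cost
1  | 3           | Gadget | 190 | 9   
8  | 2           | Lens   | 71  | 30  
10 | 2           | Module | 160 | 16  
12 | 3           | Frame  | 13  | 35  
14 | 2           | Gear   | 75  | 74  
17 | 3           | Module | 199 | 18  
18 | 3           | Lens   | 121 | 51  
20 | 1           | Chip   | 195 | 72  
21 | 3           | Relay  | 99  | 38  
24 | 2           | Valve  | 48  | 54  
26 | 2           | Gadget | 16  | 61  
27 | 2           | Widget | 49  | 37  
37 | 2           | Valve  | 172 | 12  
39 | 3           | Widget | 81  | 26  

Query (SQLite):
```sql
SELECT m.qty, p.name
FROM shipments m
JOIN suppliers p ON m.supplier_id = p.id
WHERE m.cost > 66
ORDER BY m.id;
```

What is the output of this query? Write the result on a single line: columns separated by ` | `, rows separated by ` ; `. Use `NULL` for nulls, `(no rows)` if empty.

Each shipments row matches the suppliers row where supplier_id = suppliers.id.
Then keep rows with m.cost > 66.

75 | Alice ; 195 | Ravi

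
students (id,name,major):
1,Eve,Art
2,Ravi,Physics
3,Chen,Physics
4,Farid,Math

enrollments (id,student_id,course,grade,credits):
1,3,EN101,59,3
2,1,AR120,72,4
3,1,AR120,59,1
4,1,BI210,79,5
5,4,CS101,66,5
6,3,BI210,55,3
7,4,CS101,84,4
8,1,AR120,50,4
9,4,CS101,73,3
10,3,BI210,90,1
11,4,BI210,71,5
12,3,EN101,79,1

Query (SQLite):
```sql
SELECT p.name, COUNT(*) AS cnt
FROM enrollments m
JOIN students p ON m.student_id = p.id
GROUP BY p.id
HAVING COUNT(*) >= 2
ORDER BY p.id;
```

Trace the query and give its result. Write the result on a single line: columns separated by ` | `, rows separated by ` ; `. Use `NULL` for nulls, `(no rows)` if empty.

Eve | 4 ; Chen | 4 ; Farid | 4

Join each enrollments row to its students via student_id.
Group joined rows by students.id; compute COUNT(*) per group.
HAVING: keep groups with count ≥ 2.
  1: ids {2, 3, 4, 8} → COUNT(*)=4
  3: ids {1, 6, 10, 12} → COUNT(*)=4
  4: ids {5, 7, 9, 11} → COUNT(*)=4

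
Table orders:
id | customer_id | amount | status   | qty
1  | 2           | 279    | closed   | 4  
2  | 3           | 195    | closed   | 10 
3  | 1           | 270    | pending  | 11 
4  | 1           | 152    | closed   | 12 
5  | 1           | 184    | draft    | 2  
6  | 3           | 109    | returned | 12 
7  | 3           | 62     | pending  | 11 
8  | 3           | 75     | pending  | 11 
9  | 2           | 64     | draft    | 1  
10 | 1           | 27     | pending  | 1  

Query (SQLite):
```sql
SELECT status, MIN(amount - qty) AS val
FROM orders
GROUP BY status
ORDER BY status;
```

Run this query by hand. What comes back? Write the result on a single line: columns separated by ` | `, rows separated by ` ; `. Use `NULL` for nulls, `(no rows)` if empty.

For each row compute amount - qty.
Group by status; take MIN of the expression per group.
  closed: ids {1, 2, 4} → MIN(amount - qty)=140
  draft: ids {5, 9} → MIN(amount - qty)=63
  pending: ids {3, 7, 8, 10} → MIN(amount - qty)=26
  returned: ids {6} → MIN(amount - qty)=97

closed | 140 ; draft | 63 ; pending | 26 ; returned | 97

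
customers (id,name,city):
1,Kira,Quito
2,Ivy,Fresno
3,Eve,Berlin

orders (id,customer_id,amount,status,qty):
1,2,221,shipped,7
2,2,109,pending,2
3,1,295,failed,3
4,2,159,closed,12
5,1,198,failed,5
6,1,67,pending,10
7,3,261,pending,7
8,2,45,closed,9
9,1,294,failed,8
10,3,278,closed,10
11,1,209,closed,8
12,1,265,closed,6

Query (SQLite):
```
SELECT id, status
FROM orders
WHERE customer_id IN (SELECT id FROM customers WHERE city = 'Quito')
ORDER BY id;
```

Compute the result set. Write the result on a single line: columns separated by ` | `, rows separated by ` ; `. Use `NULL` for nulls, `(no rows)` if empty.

3 | failed ; 5 | failed ; 6 | pending ; 9 | failed ; 11 | closed ; 12 | closed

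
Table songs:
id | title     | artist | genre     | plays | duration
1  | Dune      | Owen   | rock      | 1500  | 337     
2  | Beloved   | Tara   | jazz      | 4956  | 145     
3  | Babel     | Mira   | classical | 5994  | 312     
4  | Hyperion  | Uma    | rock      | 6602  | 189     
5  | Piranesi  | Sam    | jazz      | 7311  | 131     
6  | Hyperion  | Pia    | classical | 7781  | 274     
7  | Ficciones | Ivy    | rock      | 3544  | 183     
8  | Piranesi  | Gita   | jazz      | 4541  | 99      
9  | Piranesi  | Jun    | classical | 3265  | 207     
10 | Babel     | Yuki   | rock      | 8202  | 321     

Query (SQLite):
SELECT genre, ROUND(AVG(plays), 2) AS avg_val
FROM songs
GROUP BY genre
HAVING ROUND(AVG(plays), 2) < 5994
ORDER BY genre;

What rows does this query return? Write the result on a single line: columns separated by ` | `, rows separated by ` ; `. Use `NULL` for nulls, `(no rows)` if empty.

Partition songs by genre; compute ROUND(AVG(plays), 2) within each group.
HAVING: keep groups where ROUND(AVG(plays), 2) < 5994.
  classical: ids {3, 6, 9} → ROUND(AVG(plays), 2)=5680
  jazz: ids {2, 5, 8} → ROUND(AVG(plays), 2)=5602.67
  rock: ids {1, 4, 7, 10} → ROUND(AVG(plays), 2)=4962

classical | 5680 ; jazz | 5602.67 ; rock | 4962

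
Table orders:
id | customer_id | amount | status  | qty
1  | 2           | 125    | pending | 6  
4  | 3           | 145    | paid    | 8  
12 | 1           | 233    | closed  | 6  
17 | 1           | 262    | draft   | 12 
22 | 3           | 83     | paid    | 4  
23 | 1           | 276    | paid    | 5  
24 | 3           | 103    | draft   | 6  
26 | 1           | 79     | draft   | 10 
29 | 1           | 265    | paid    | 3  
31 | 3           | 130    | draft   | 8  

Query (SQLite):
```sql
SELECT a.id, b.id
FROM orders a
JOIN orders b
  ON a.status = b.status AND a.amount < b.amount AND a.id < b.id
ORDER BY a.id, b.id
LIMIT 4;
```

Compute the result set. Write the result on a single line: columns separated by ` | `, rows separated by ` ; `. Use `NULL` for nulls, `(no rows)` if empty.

Pairs (a,b) with same status, a.amount < b.amount, a.id < b.id.
status groups: closed:{12} draft:{17,24,26,31} paid:{4,22,23,29} pending:{1}
Ordered by (a.id, b.id); first 4.

4 | 23 ; 4 | 29 ; 22 | 23 ; 22 | 29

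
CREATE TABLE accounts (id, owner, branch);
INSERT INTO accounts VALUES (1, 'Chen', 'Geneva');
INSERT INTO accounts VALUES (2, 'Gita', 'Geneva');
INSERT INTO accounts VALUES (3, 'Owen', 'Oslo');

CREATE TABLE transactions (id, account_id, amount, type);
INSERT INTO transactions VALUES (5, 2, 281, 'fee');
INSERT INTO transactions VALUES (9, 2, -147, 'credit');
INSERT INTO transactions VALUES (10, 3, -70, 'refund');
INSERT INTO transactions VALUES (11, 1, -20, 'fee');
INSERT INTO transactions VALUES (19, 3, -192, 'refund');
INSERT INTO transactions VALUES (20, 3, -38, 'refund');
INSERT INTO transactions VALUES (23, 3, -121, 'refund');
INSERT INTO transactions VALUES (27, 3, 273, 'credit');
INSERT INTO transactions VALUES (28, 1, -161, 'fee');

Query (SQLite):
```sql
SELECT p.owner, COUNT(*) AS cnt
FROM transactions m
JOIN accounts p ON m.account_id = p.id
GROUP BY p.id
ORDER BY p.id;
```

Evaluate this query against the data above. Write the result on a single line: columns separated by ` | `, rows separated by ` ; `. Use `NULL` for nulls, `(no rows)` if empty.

Join each transactions row to its accounts via account_id.
Group joined rows by accounts.id; compute COUNT(*) per group.
  1: ids {11, 28} → COUNT(*)=2
  2: ids {5, 9} → COUNT(*)=2
  3: ids {10, 19, 20, 23, 27} → COUNT(*)=5

Chen | 2 ; Gita | 2 ; Owen | 5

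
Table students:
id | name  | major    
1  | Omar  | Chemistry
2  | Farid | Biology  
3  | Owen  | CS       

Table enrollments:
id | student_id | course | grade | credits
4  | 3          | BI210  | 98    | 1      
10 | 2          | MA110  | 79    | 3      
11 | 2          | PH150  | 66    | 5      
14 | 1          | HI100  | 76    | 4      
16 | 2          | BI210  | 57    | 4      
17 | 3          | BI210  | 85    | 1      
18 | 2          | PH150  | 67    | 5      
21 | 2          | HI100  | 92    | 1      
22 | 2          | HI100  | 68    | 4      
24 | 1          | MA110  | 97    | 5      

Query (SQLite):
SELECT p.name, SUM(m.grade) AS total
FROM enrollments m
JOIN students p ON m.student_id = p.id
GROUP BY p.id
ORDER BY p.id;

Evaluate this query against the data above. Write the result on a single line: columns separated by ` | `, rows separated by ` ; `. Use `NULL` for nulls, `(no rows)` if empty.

Join each enrollments row to its students via student_id.
Group joined rows by students.id; compute SUM(m.grade) per group.
  1: ids {14, 24} → SUM(m.grade)=173
  2: ids {10, 11, 16, 18, 21, 22} → SUM(m.grade)=429
  3: ids {4, 17} → SUM(m.grade)=183

Omar | 173 ; Farid | 429 ; Owen | 183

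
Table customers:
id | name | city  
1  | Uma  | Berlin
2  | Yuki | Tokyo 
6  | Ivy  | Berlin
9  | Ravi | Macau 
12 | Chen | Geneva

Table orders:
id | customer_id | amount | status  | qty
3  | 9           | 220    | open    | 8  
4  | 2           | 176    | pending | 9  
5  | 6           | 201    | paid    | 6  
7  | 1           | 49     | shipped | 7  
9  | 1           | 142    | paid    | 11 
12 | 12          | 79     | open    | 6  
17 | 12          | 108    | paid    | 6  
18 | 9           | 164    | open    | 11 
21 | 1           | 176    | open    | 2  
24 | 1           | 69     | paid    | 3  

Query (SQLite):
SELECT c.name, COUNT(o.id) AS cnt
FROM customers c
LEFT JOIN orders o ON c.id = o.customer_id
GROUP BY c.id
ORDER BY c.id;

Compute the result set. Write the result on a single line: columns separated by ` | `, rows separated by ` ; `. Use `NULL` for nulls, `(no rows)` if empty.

Uma | 4 ; Yuki | 1 ; Ivy | 1 ; Ravi | 2 ; Chen | 2

LEFT JOIN keeps every customers row; unmatched ones get NULL for orders columns.
Group by customers.id and compute COUNT(o.id). COUNT(col) of an all-NULL group is 0.
  1: ids {7, 9, 21, 24} → COUNT(o.id)=4
  2: ids {4} → COUNT(o.id)=1
  6: ids {5} → COUNT(o.id)=1
  9: ids {3, 18} → COUNT(o.id)=2
  12: ids {12, 17} → COUNT(o.id)=2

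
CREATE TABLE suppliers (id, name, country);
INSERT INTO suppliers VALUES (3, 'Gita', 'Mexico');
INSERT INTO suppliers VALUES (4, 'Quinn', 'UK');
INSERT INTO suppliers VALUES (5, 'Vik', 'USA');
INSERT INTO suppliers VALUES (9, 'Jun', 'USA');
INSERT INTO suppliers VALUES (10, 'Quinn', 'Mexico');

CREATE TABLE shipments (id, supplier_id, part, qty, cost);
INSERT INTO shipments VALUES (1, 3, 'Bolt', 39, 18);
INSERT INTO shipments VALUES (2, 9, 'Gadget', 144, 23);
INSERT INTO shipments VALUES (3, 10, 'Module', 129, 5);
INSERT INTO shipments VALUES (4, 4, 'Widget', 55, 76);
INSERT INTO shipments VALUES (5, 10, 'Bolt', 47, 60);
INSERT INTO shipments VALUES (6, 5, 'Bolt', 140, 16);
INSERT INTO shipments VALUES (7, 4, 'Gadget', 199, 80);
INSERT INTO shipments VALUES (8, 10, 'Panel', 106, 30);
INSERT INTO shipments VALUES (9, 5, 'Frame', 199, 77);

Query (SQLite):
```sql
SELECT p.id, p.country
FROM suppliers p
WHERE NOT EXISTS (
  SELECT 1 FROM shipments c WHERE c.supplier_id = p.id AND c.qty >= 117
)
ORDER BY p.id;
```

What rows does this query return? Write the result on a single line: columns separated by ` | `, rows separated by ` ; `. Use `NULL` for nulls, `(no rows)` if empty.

For each suppliers row, check whether any shipments with matching supplier_id has qty >= 117.
Keep rows where that is false.

3 | Mexico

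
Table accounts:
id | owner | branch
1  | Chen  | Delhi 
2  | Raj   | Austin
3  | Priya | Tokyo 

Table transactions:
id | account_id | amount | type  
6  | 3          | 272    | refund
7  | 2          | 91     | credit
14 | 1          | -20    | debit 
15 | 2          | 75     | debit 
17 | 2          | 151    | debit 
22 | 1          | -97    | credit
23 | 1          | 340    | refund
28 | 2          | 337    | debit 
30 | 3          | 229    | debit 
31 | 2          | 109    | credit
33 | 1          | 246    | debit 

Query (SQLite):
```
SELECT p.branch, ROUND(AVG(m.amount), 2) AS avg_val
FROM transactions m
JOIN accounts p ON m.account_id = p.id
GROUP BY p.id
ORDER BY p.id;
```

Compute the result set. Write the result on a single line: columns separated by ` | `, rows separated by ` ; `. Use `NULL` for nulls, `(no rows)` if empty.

Join each transactions row to its accounts via account_id.
Group joined rows by accounts.id; compute ROUND(AVG(m.amount), 2) per group.
  1: ids {14, 22, 23, 33} → ROUND(AVG(m.amount), 2)=117.25
  2: ids {7, 15, 17, 28, 31} → ROUND(AVG(m.amount), 2)=152.6
  3: ids {6, 30} → ROUND(AVG(m.amount), 2)=250.5

Delhi | 117.25 ; Austin | 152.6 ; Tokyo | 250.5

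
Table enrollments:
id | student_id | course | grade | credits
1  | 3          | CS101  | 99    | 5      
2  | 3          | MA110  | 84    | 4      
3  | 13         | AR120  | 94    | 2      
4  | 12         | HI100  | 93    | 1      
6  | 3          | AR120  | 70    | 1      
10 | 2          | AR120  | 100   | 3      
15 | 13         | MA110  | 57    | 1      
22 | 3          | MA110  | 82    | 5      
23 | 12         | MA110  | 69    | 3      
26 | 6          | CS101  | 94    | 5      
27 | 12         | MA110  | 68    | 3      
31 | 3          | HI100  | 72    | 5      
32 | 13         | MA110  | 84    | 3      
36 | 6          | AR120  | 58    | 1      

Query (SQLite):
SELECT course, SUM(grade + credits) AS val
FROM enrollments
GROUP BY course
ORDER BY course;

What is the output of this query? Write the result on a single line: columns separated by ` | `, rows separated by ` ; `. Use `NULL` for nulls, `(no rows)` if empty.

AR120 | 329 ; CS101 | 203 ; HI100 | 171 ; MA110 | 463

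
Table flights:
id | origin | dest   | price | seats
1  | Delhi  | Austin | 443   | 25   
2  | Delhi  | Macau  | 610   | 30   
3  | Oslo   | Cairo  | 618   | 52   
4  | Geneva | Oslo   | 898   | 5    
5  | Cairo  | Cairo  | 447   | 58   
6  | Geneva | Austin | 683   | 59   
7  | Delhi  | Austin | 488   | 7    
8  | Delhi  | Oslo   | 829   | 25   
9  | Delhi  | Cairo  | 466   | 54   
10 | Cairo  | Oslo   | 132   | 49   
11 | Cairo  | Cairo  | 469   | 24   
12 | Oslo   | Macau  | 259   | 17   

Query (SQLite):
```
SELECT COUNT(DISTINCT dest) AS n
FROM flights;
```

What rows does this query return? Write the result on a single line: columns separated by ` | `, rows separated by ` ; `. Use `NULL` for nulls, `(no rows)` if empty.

Count distinct non-NULL dest values.

4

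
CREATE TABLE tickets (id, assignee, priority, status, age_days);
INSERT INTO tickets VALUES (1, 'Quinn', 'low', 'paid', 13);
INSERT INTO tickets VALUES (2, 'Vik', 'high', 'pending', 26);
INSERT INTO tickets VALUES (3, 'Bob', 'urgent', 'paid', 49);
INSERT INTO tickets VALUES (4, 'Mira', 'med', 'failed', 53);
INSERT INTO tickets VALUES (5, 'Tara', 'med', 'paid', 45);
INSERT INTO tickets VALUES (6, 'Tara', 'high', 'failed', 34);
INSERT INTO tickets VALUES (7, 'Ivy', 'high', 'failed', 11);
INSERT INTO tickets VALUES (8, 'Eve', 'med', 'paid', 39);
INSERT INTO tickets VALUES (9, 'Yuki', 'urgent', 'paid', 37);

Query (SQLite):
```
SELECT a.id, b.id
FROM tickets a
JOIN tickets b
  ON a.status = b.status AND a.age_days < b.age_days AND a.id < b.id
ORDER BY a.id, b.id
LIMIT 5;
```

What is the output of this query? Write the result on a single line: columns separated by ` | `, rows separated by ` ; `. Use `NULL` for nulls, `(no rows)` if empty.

Pairs (a,b) with same status, a.age_days < b.age_days, a.id < b.id.
status groups: failed:{4,6,7} paid:{1,3,5,8,9} pending:{2}
Ordered by (a.id, b.id); first 5.

1 | 3 ; 1 | 5 ; 1 | 8 ; 1 | 9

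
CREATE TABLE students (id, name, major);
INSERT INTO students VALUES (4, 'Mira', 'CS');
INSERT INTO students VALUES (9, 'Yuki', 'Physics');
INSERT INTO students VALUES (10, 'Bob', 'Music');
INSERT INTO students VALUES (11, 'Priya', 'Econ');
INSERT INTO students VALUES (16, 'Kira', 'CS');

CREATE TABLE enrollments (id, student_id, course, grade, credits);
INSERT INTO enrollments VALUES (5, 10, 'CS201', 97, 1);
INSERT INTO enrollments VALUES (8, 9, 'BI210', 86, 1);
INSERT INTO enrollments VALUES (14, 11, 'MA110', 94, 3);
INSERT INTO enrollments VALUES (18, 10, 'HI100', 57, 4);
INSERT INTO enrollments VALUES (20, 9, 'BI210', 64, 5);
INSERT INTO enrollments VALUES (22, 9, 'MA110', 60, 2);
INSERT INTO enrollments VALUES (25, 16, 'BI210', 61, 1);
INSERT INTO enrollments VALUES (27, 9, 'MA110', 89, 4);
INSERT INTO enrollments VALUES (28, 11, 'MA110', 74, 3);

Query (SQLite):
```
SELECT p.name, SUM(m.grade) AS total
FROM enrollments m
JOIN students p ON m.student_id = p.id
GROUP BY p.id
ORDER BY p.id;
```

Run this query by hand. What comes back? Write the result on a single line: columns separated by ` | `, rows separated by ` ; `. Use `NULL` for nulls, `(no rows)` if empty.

Join each enrollments row to its students via student_id.
Group joined rows by students.id; compute SUM(m.grade) per group.
  9: ids {8, 20, 22, 27} → SUM(m.grade)=299
  10: ids {5, 18} → SUM(m.grade)=154
  11: ids {14, 28} → SUM(m.grade)=168
  16: ids {25} → SUM(m.grade)=61

Yuki | 299 ; Bob | 154 ; Priya | 168 ; Kira | 61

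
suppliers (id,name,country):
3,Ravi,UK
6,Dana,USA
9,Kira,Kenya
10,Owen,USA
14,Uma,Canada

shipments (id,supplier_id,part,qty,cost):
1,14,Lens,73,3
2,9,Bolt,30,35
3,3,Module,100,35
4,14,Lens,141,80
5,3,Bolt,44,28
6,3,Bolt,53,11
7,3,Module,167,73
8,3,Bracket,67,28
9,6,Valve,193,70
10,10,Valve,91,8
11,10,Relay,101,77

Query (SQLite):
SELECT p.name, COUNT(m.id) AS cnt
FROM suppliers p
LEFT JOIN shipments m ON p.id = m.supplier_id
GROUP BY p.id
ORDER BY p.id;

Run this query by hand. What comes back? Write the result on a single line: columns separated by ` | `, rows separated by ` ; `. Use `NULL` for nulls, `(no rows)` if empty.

Ravi | 5 ; Dana | 1 ; Kira | 1 ; Owen | 2 ; Uma | 2

LEFT JOIN keeps every suppliers row; unmatched ones get NULL for shipments columns.
Group by suppliers.id and compute COUNT(m.id). COUNT(col) of an all-NULL group is 0.
  3: ids {3, 5, 6, 7, 8} → COUNT(m.id)=5
  6: ids {9} → COUNT(m.id)=1
  9: ids {2} → COUNT(m.id)=1
  10: ids {10, 11} → COUNT(m.id)=2
  14: ids {1, 4} → COUNT(m.id)=2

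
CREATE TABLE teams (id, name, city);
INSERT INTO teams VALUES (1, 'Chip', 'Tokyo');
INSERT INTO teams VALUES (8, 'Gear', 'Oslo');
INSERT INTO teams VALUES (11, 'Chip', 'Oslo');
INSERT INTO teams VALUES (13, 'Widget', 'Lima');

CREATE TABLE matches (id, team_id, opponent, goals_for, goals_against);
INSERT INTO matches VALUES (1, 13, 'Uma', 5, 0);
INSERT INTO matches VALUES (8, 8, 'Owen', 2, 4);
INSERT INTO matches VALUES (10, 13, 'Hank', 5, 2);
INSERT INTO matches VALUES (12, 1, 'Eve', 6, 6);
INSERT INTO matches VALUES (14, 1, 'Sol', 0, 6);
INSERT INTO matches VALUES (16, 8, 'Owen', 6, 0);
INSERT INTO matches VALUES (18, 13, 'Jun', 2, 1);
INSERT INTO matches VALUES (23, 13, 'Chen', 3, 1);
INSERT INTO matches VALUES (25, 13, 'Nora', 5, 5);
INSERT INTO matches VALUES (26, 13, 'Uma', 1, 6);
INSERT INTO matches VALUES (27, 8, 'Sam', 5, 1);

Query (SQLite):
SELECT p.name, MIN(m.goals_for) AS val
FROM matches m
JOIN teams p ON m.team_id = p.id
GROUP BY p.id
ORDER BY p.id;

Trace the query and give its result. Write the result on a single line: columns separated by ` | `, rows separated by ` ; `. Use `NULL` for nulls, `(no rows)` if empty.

Join each matches row to its teams via team_id.
Group joined rows by teams.id; compute MIN(m.goals_for) per group.
  1: ids {12, 14} → MIN(m.goals_for)=0
  8: ids {8, 16, 27} → MIN(m.goals_for)=2
  13: ids {1, 10, 18, 23, 25, 26} → MIN(m.goals_for)=1

Chip | 0 ; Gear | 2 ; Widget | 1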